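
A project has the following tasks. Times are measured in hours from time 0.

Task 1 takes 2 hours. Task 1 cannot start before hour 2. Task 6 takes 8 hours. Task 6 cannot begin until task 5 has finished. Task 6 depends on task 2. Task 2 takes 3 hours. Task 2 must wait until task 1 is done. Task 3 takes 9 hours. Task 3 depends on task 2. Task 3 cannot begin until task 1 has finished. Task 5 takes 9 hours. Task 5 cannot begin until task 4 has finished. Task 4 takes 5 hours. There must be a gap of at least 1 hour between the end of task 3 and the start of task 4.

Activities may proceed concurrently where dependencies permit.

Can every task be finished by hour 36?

Task 1 cannot begin until its own release at hour 2. It runs from hour 2 to 2 + 2 = hour 4.
Task 2 cannot begin until task 1 (finishes hour 4). It runs from hour 4 to 4 + 3 = hour 7.
Task 3 needs all of task 2 (finishes hour 7); task 1 (finishes hour 4). That puts its earliest start at hour 7; it finishes at 7 + 9 = hour 16.
After task 3 (finishes hour 16, plus 1-hour gap → hour 17), task 4 can start at hour 17 and finishes at hour 22.
Task 5 cannot begin until task 4 (finishes hour 22). It runs from hour 22 to 22 + 9 = hour 31.
Task 6 cannot start until task 5 (finishes hour 31); task 2 (finishes hour 7). The controlling bound is hour 31, so task 6 finishes at 31 + 8 = hour 39.
The earliest everything can be done is hour 39, which is after the deadline of 36, so it is not possible.

No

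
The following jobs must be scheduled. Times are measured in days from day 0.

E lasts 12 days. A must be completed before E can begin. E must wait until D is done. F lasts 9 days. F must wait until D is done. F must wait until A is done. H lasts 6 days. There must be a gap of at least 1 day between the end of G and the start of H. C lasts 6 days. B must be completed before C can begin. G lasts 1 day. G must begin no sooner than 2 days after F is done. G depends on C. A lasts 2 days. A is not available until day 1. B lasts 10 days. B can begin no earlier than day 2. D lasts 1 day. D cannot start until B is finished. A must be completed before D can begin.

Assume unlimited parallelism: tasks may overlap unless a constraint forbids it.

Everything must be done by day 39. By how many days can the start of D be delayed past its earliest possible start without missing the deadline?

B cannot begin until its own release at day 2. It runs from day 2 to 2 + 10 = day 12.
A cannot begin until its own release at day 1. It runs from day 1 to 1 + 2 = day 3.
D cannot start until B (finishes day 12); A (finishes day 3). The controlling bound is day 12, so D finishes at 12 + 1 = day 13.

Working backward from the deadline:
E must finish by day 39; it takes 12 days, so it must start by 39 − 12 = day 27.
H must finish by day 39; it takes 6 days, so it must start by 39 − 6 = day 33.
Since H (must start by day 33, minus 1-day gap → day 32) depends on it, G must finish by day 32. Backing off its 1-day duration gives a latest start of day 31.
Since G (must start by day 31, minus 2-day gap → day 29) depends on it, F must finish by day 29. Backing off its 9-day duration gives a latest start of day 20.
D has several dependents: E (must start by day 27); F (must start by day 20). The earliest of those limits is day 20, so D must start by 20 − 1 = day 19.
So D can start as early as day 12 and as late as day 19, giving 19 − 12 = 7 days of slack.

7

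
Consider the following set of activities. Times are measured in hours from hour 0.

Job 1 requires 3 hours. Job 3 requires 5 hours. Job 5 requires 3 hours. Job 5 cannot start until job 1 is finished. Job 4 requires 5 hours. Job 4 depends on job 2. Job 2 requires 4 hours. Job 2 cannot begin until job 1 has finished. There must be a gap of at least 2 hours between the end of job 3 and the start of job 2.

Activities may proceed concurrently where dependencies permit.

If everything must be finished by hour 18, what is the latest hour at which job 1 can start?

Job 4 must finish by hour 18; it takes 5 hours, so it must start by 18 − 5 = hour 13.
Job 2 must finish before job 4 (must start by hour 13). With a 4-hour duration, job 2 must start by 13 − 4 = hour 9.
Job 5 must finish by hour 18; it takes 3 hours, so it must start by 18 − 3 = hour 15.
Job 1 has several dependents: job 2 (must start by hour 9); job 5 (must start by hour 15). The earliest of those limits is hour 9, so job 1 must start by 9 − 3 = hour 6.

6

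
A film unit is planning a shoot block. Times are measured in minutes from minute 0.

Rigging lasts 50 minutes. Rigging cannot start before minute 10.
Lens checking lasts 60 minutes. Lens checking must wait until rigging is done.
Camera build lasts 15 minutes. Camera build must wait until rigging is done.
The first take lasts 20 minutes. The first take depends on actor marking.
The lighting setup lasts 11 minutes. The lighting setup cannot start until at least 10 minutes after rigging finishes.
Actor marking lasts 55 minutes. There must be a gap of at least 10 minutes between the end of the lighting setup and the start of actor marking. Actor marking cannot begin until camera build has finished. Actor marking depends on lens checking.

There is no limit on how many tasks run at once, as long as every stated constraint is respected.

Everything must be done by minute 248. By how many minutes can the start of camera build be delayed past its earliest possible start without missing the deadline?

98

Rigging waits on its own release at minute 10, so it starts at minute 10 and finishes at 10 + 50 = minute 60.
After rigging (finishes minute 60), camera build can start at minute 60 and finishes at minute 75.

Working backward from the deadline:
To finish by minute 248, the first take (duration 20) must start no later than minute 228.
Actor marking must finish before the first take (must start by minute 228). With a 55-minute duration, actor marking must start by 228 − 55 = minute 173.
Camera build has to be done before actor marking (must start by minute 173). That means finishing by minute 173, i.e. starting by 173 − 15 = minute 158.
So camera build can start as early as minute 60 and as late as minute 158, giving 158 − 60 = 98 minutes of slack.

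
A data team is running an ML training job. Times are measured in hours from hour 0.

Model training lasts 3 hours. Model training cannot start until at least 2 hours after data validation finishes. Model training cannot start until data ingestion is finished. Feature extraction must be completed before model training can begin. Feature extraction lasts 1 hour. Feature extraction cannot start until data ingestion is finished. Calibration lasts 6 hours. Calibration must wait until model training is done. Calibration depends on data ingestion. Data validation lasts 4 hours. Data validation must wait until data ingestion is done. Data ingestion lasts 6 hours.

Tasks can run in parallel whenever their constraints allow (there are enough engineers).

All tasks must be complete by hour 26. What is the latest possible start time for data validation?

Nothing follows calibration; the deadline of hour 26 is its only limit. It must start by 26 − 6 = hour 20.
Model training has to be done before calibration (must start by hour 20). That means finishing by hour 20, i.e. starting by 20 − 3 = hour 17.
Data validation must finish before model training (must start by hour 17, minus 2-hour gap → hour 15). With a 4-hour duration, data validation must start by 15 − 4 = hour 11.

11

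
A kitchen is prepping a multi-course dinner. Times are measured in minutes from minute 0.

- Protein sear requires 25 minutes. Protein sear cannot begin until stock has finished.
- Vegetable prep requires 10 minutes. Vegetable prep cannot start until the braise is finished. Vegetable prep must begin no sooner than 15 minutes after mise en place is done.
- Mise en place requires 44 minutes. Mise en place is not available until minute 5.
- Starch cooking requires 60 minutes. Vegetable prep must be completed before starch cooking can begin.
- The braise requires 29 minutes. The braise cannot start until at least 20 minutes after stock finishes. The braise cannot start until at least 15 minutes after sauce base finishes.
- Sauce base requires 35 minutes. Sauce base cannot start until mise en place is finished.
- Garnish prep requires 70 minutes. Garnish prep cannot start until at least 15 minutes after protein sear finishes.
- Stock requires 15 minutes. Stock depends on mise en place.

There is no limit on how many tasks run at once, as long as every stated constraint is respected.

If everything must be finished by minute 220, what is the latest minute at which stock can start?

Starch cooking must finish by minute 220; it takes 60 minutes, so it must start by 220 − 60 = minute 160.
Vegetable prep has to be done before starch cooking (must start by minute 160). That means finishing by minute 160, i.e. starting by 160 − 10 = minute 150.
Since vegetable prep (must start by minute 150) depends on it, the braise must finish by minute 150. Backing off its 29-minute duration gives a latest start of minute 121.
Garnish prep must finish by minute 220; it takes 70 minutes, so it must start by 220 − 70 = minute 150.
Since garnish prep (must start by minute 150, minus 15-minute gap → minute 135) depends on it, protein sear must finish by minute 135. Backing off its 25-minute duration gives a latest start of minute 110.
Stock must finish in time for the braise (must start by minute 121, minus 20-minute gap → minute 101); protein sear (must start by minute 110). The tightest is minute 101, so stock must start by 101 − 15 = minute 86.

86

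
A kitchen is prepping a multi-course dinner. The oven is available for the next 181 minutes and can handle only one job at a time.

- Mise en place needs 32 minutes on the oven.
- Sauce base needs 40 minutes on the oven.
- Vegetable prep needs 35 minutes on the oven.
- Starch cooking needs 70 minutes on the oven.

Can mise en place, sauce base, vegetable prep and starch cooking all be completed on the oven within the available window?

Running back to back, the jobs need 32 + 40 + 35 + 70 = 177 minutes on the oven.
Since 177 ≤ 181, they fit within the window.

Yes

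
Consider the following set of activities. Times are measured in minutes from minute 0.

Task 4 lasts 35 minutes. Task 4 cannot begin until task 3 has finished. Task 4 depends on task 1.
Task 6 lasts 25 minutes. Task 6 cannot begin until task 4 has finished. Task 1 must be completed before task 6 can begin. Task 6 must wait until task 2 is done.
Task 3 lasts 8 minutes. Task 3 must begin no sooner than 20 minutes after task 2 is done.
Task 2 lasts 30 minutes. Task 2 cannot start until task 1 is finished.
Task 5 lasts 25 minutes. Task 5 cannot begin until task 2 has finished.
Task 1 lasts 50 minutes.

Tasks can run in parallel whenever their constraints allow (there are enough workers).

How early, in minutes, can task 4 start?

Task 1 can start immediately at minute 0; it finishes at minute 50.
Task 2 cannot begin until task 1 (finishes minute 50). It runs from minute 50 to 50 + 30 = minute 80.
Task 3 waits on task 2 (finishes minute 80, plus 20-minute gap → minute 100), so it starts at minute 100 and finishes at 100 + 8 = minute 108.
Task 4 waits on task 3 (finishes minute 108); task 1 (finishes minute 50). The latest of these is minute 108, which is the earliest task 4 can start.

108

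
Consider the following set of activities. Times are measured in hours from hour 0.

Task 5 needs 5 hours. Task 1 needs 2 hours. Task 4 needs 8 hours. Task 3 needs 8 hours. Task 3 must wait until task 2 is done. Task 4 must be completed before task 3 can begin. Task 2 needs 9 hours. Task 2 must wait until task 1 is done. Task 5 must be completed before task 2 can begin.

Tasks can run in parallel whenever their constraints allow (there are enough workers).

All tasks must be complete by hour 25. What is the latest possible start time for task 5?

Task 3 has no dependents, so it just needs to finish by hour 25. Starting by 25 − 8 = hour 17 achieves that.
Task 2 feeds into task 3 (must start by hour 17); so task 2 must finish by hour 17 and therefore start by hour 8.
Task 5 feeds into task 2 (must start by hour 8); so task 5 must finish by hour 8 and therefore start by hour 3.

3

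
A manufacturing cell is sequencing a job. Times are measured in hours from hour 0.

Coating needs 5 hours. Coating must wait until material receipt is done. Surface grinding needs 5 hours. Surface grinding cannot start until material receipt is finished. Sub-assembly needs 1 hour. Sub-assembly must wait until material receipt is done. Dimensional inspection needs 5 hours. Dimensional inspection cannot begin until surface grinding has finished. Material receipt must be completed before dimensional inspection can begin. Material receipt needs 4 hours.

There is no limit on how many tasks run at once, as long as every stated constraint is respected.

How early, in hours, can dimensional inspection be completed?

14

Material receipt can start immediately at hour 0; it finishes at hour 4.
After material receipt (finishes hour 4), surface grinding can start at hour 4 and finishes at hour 9.
Dimensional inspection needs all of surface grinding (finishes hour 9); material receipt (finishes hour 4). That puts its earliest start at hour 9; it finishes at 9 + 5 = hour 14.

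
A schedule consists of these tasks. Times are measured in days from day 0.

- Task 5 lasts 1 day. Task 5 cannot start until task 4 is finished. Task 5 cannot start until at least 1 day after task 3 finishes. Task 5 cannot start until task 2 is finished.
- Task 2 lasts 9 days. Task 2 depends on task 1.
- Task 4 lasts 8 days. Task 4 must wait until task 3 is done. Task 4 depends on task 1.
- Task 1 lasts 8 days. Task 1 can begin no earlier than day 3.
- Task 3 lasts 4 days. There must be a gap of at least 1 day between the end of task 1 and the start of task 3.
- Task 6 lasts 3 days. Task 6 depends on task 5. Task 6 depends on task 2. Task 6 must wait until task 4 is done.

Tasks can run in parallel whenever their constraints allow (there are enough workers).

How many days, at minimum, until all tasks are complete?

28

Task 1 waits on its own release at day 3, so it starts at day 3 and finishes at 3 + 8 = day 11.
After task 1 (finishes day 11, plus 1-day gap → day 12), task 3 can start at day 12 and finishes at day 16.
Task 4 cannot start until task 3 (finishes day 16); task 1 (finishes day 11). The controlling bound is day 16, so task 4 finishes at 16 + 8 = day 24.
Task 2 cannot begin until task 1 (finishes day 11). It runs from day 11 to 11 + 9 = day 20.
Task 5 needs all of task 4 (finishes day 24); task 3 (finishes day 16, plus 1-day gap → day 17); task 2 (finishes day 20). That puts its earliest start at day 24; it finishes at 24 + 1 = day 25.
Task 6 cannot start until task 5 (finishes day 25); task 2 (finishes day 20); task 4 (finishes day 24). The controlling bound is day 25, so task 6 finishes at 25 + 3 = day 28.
All tasks are finished once the last one completes. Finish times: Task 1 at 11, Task 2 at 20, Task 3 at 16, Task 4 at 24, Task 5 at 25, Task 6 at 28. The latest is day 28.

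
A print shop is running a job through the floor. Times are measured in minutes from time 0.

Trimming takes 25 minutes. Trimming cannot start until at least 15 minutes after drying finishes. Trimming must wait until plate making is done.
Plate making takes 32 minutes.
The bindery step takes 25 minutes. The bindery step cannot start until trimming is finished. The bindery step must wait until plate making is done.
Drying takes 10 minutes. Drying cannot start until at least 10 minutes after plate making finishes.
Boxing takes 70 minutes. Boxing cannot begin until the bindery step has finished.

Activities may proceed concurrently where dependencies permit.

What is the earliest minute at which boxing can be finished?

187

Plate making can start immediately at minute 0; it finishes at minute 32.
Drying waits on plate making (finishes minute 32, plus 10-minute gap → minute 42), so it starts at minute 42 and finishes at 42 + 10 = minute 52.
For trimming: drying (finishes minute 52, plus 15-minute gap → minute 67); plate making (finishes minute 32). Taking the maximum gives a start of minute 67, and it finishes at 67 + 25 = minute 92.
For the bindery step: trimming (finishes minute 92); plate making (finishes minute 32). Taking the maximum gives a start of minute 92, and it finishes at 92 + 25 = minute 117.
Boxing waits on the bindery step (finishes minute 117), so it starts at minute 117 and finishes at 117 + 70 = minute 187.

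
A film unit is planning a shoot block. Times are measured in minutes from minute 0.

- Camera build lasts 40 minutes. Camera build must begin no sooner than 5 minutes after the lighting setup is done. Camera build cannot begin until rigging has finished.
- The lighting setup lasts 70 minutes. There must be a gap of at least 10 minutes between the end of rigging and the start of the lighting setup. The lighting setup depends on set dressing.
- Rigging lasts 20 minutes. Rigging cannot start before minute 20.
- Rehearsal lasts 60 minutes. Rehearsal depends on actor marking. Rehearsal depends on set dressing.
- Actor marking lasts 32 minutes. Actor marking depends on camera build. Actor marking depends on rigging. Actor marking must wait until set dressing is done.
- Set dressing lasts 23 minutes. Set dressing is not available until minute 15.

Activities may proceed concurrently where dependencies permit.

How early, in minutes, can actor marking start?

After its own release at minute 15, set dressing can start at minute 15 and finishes at minute 38.
Rigging waits on its own release at minute 20, so it starts at minute 20 and finishes at 20 + 20 = minute 40.
For the lighting setup: rigging (finishes minute 40, plus 10-minute gap → minute 50); set dressing (finishes minute 38). Taking the maximum gives a start of minute 50, and it finishes at 50 + 70 = minute 120.
For camera build: the lighting setup (finishes minute 120, plus 5-minute gap → minute 125); rigging (finishes minute 40). Taking the maximum gives a start of minute 125, and it finishes at 125 + 40 = minute 165.
Actor marking waits on camera build (finishes minute 165); rigging (finishes minute 40); set dressing (finishes minute 38). The latest of these is minute 165, which is the earliest actor marking can start.

165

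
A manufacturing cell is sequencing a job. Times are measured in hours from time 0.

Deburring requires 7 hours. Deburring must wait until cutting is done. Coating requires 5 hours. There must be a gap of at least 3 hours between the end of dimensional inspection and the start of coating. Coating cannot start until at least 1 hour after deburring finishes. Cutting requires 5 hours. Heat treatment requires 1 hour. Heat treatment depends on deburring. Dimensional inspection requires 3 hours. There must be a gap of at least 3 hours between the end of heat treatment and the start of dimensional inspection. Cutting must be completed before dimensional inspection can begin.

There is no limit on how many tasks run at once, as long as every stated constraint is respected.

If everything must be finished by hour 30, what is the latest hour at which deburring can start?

8

To finish by hour 30, coating (duration 5) must start no later than hour 25.
Dimensional inspection must finish before coating (must start by hour 25, minus 3-hour gap → hour 22). With a 3-hour duration, dimensional inspection must start by 22 − 3 = hour 19.
Heat treatment feeds into dimensional inspection (must start by hour 19, minus 3-hour gap → hour 16); so heat treatment must finish by hour 16 and therefore start by hour 15.
Deburring feeds heat treatment (must start by hour 15); coating (must start by hour 25, minus 1-hour gap → hour 24). Taking the minimum, deburring must finish by hour 15 and start by 15 − 7 = hour 8.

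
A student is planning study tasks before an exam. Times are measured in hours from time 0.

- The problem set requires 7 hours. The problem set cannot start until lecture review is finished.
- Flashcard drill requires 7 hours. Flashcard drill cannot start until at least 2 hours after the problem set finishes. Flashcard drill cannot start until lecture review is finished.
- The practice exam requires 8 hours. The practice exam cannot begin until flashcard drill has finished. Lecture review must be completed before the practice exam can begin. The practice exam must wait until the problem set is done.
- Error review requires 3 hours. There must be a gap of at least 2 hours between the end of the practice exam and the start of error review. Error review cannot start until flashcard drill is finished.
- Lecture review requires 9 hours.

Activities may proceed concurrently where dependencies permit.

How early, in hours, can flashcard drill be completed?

Nothing blocks lecture review, so it runs from hour 0 to hour 9.
The problem set cannot begin until lecture review (finishes hour 9). It runs from hour 9 to 9 + 7 = hour 16.
For flashcard drill: the problem set (finishes hour 16, plus 2-hour gap → hour 18); lecture review (finishes hour 9). Taking the maximum gives a start of hour 18, and it finishes at 18 + 7 = hour 25.

25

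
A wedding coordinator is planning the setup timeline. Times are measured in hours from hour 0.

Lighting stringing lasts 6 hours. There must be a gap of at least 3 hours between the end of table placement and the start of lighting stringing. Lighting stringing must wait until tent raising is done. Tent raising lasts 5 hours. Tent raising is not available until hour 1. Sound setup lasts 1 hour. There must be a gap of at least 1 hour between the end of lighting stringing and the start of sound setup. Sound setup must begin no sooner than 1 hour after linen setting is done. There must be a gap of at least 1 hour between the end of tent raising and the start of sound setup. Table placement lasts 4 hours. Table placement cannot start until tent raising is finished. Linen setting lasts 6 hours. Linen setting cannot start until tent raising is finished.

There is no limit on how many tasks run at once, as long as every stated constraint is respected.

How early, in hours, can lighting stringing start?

After its own release at hour 1, tent raising can start at hour 1 and finishes at hour 6.
Table placement waits on tent raising (finishes hour 6), so it starts at hour 6 and finishes at 6 + 4 = hour 10.
Lighting stringing waits on table placement (finishes hour 10, plus 3-hour gap → hour 13); tent raising (finishes hour 6). The latest of these is hour 13, which is the earliest lighting stringing can start.

13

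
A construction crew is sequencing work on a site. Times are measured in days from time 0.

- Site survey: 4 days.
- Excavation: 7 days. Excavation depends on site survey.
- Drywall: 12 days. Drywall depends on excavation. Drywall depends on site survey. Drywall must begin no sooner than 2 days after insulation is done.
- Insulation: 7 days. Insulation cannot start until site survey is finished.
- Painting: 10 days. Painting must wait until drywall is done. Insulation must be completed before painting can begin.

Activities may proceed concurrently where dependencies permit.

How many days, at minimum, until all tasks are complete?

35

Site survey has no prerequisites, so it starts at day 0 and finishes at day 4.
Insulation cannot begin until site survey (finishes day 4). It runs from day 4 to 4 + 7 = day 11.
After site survey (finishes day 4), excavation can start at day 4 and finishes at day 11.
For drywall: excavation (finishes day 11); site survey (finishes day 4); insulation (finishes day 11, plus 2-day gap → day 13). Taking the maximum gives a start of day 13, and it finishes at 13 + 12 = day 25.
Painting cannot start until drywall (finishes day 25); insulation (finishes day 11). The controlling bound is day 25, so painting finishes at 25 + 10 = day 35.
All tasks are finished once the last one completes. Finish times: Site survey at 4, Excavation at 11, Insulation at 11, Drywall at 25, Painting at 35. The latest is day 35.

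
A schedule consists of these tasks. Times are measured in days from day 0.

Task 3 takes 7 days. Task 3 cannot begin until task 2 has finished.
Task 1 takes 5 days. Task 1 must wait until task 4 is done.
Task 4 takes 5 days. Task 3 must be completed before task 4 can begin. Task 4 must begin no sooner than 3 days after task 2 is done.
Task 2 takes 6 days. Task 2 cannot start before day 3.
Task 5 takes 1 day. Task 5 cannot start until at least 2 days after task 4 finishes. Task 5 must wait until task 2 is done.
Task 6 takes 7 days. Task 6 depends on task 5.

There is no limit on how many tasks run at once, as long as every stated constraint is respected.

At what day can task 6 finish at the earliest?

After its own release at day 3, task 2 can start at day 3 and finishes at day 9.
Task 3 cannot begin until task 2 (finishes day 9). It runs from day 9 to 9 + 7 = day 16.
Task 4 has to wait for task 3 (finishes day 16); task 2 (finishes day 9, plus 3-day gap → day 12). The latest of these is day 16, so task 4 runs day 16 to 16 + 5 = day 21.
For task 5: task 4 (finishes day 21, plus 2-day gap → day 23); task 2 (finishes day 9). Taking the maximum gives a start of day 23, and it finishes at 23 + 1 = day 24.
After task 5 (finishes day 24), task 6 can start at day 24 and finishes at day 31.

31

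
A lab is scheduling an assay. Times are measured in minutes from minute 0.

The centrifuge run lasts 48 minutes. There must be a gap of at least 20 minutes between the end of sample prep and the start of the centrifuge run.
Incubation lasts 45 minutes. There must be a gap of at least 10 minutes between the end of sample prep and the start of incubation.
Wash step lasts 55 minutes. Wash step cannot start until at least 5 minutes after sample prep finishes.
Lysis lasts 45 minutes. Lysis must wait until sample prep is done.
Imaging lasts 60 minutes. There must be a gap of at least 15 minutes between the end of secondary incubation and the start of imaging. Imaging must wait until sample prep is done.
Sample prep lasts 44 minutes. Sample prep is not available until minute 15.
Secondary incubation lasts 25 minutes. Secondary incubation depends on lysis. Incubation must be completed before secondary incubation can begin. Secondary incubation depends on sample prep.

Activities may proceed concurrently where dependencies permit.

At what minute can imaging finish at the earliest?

Sample prep waits on its own release at minute 15, so it starts at minute 15 and finishes at 15 + 44 = minute 59.
Incubation waits on sample prep (finishes minute 59, plus 10-minute gap → minute 69), so it starts at minute 69 and finishes at 69 + 45 = minute 114.
Lysis cannot begin until sample prep (finishes minute 59). It runs from minute 59 to 59 + 45 = minute 104.
Secondary incubation cannot start until lysis (finishes minute 104); incubation (finishes minute 114); sample prep (finishes minute 59). The controlling bound is minute 114, so secondary incubation finishes at 114 + 25 = minute 139.
For imaging: secondary incubation (finishes minute 139, plus 15-minute gap → minute 154); sample prep (finishes minute 59). Taking the maximum gives a start of minute 154, and it finishes at 154 + 60 = minute 214.

214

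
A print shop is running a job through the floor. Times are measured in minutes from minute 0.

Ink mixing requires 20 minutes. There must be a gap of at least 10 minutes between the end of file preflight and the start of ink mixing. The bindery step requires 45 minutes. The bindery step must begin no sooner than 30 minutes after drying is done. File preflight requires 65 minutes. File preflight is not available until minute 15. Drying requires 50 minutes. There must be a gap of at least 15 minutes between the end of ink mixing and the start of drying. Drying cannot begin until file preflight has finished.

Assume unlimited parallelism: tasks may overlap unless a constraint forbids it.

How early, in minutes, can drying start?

After its own release at minute 15, file preflight can start at minute 15 and finishes at minute 80.
Ink mixing waits on file preflight (finishes minute 80, plus 10-minute gap → minute 90), so it starts at minute 90 and finishes at 90 + 20 = minute 110.
Drying waits on ink mixing (finishes minute 110, plus 15-minute gap → minute 125); file preflight (finishes minute 80). The latest of these is minute 125, which is the earliest drying can start.

125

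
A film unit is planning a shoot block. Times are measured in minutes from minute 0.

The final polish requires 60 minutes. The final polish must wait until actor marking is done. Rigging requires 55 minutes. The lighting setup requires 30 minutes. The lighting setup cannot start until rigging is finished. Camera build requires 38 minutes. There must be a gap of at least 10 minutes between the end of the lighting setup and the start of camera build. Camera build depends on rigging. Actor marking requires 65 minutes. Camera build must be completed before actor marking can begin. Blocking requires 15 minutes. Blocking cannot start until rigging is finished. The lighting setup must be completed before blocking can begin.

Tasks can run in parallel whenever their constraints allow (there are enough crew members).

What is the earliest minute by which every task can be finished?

Rigging can start immediately at minute 0; it finishes at minute 55.
After rigging (finishes minute 55), the lighting setup can start at minute 55 and finishes at minute 85.
For blocking: rigging (finishes minute 55); the lighting setup (finishes minute 85). Taking the maximum gives a start of minute 85, and it finishes at 85 + 15 = minute 100.
Camera build cannot start until the lighting setup (finishes minute 85, plus 10-minute gap → minute 95); rigging (finishes minute 55). The controlling bound is minute 95, so camera build finishes at 95 + 38 = minute 133.
After camera build (finishes minute 133), actor marking can start at minute 133 and finishes at minute 198.
After actor marking (finishes minute 198), the final polish can start at minute 198 and finishes at minute 258.
All tasks are finished once the last one completes. Finish times: Rigging at 55, The lighting setup at 85, Camera build at 133, Blocking at 100, Actor marking at 198, The final polish at 258. The latest is minute 258.

258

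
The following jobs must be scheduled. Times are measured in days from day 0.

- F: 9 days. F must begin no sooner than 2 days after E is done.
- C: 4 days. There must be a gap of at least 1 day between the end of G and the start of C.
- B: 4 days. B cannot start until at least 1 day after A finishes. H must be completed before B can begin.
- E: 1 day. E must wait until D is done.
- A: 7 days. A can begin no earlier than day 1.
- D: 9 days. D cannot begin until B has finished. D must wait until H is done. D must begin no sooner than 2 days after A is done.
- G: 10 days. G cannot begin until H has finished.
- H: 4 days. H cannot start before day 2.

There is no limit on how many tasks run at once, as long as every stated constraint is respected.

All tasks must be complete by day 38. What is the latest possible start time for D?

17

F must finish by day 38; it takes 9 days, so it must start by 38 − 9 = day 29.
E must finish before F (must start by day 29, minus 2-day gap → day 27). With a 1-day duration, E must start by 27 − 1 = day 26.
D feeds into E (must start by day 26); so D must finish by day 26 and therefore start by day 17.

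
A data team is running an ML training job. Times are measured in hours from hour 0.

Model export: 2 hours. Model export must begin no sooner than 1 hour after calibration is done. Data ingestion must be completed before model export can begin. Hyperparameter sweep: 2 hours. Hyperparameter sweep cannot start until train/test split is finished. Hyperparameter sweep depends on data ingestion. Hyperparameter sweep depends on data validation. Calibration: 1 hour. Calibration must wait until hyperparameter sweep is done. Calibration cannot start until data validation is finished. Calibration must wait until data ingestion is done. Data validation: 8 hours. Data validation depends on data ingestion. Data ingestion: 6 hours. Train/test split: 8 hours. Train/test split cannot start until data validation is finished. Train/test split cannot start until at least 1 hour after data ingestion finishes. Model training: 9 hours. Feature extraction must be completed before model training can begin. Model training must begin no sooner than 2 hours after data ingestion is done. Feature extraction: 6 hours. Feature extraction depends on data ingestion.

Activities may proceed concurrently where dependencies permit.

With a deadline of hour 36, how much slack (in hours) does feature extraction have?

Data ingestion can start immediately at hour 0; it finishes at hour 6.
Feature extraction cannot begin until data ingestion (finishes hour 6). It runs from hour 6 to 6 + 6 = hour 12.

Working backward from the deadline:
To finish by hour 36, model training (duration 9) must start no later than hour 27.
Since model training (must start by hour 27) depends on it, feature extraction must finish by hour 27. Backing off its 6-hour duration gives a latest start of hour 21.
So feature extraction can start as early as hour 6 and as late as hour 21, giving 21 − 6 = 15 hours of slack.

15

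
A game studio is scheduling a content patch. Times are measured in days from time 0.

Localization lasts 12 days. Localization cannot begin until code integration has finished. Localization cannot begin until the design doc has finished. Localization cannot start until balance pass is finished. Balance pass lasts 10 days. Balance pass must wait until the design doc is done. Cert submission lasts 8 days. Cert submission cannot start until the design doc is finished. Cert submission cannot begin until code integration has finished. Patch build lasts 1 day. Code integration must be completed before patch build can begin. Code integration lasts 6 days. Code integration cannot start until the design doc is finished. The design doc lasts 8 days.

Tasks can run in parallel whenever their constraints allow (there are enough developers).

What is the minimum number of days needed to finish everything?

Nothing blocks the design doc, so it runs from day 0 to day 8.
Balance pass cannot begin until the design doc (finishes day 8). It runs from day 8 to 8 + 10 = day 18.
Code integration cannot begin until the design doc (finishes day 8). It runs from day 8 to 8 + 6 = day 14.
Patch build cannot begin until code integration (finishes day 14). It runs from day 14 to 14 + 1 = day 15.
Cert submission has to wait for the design doc (finishes day 8); code integration (finishes day 14). The latest of these is day 14, so cert submission runs day 14 to 14 + 8 = day 22.
Localization needs all of code integration (finishes day 14); the design doc (finishes day 8); balance pass (finishes day 18). That puts its earliest start at day 18; it finishes at 18 + 12 = day 30.
All tasks are finished once the last one completes. Finish times: The design doc at 8, Code integration at 14, Balance pass at 18, Localization at 30, Cert submission at 22, Patch build at 15. The latest is day 30.

30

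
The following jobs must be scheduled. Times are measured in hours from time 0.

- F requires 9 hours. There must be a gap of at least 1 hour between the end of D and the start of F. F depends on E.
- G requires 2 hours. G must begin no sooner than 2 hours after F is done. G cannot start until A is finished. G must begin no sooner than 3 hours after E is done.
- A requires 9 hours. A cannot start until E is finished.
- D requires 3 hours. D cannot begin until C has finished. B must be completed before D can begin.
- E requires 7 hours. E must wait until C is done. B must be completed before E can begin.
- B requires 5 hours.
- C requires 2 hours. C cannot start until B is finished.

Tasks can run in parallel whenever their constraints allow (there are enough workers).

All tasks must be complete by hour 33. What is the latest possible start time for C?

11

To finish by hour 33, G (duration 2) must start no later than hour 31.
F feeds into G (must start by hour 31, minus 2-hour gap → hour 29); so F must finish by hour 29 and therefore start by hour 20.
D feeds into F (must start by hour 20, minus 1-hour gap → hour 19); so D must finish by hour 19 and therefore start by hour 16.
Since G (must start by hour 31) depends on it, A must finish by hour 31. Backing off its 9-hour duration gives a latest start of hour 22.
E must finish in time for A (must start by hour 22); F (must start by hour 20); G (must start by hour 31, minus 3-hour gap → hour 28). The tightest is hour 20, so E must start by 20 − 7 = hour 13.
C must finish in time for D (must start by hour 16); E (must start by hour 13). The tightest is hour 13, so C must start by 13 − 2 = hour 11.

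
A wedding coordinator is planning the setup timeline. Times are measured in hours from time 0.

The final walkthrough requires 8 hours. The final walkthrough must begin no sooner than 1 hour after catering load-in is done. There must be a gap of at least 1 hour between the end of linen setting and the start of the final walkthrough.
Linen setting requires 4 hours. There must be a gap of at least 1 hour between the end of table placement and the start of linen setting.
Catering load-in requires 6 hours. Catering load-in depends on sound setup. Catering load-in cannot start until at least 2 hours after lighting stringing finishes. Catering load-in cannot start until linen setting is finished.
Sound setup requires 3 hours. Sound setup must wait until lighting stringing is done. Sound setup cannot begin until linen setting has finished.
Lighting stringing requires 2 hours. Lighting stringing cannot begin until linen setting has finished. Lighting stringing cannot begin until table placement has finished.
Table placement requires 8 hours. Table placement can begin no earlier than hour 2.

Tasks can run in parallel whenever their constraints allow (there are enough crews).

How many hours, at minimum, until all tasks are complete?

Table placement cannot begin until its own release at hour 2. It runs from hour 2 to 2 + 8 = hour 10.
Linen setting waits on table placement (finishes hour 10, plus 1-hour gap → hour 11), so it starts at hour 11 and finishes at 11 + 4 = hour 15.
For lighting stringing: linen setting (finishes hour 15); table placement (finishes hour 10). Taking the maximum gives a start of hour 15, and it finishes at 15 + 2 = hour 17.
Sound setup needs all of lighting stringing (finishes hour 17); linen setting (finishes hour 15). That puts its earliest start at hour 17; it finishes at 17 + 3 = hour 20.
Catering load-in needs all of sound setup (finishes hour 20); lighting stringing (finishes hour 17, plus 2-hour gap → hour 19); linen setting (finishes hour 15). That puts its earliest start at hour 20; it finishes at 20 + 6 = hour 26.
The final walkthrough cannot start until catering load-in (finishes hour 26, plus 1-hour gap → hour 27); linen setting (finishes hour 15, plus 1-hour gap → hour 16). The controlling bound is hour 27, so the final walkthrough finishes at 27 + 8 = hour 35.
All tasks are finished once the last one completes. Finish times: Table placement at 10, Linen setting at 15, Lighting stringing at 17, Sound setup at 20, Catering load-in at 26, The final walkthrough at 35. The latest is hour 35.

35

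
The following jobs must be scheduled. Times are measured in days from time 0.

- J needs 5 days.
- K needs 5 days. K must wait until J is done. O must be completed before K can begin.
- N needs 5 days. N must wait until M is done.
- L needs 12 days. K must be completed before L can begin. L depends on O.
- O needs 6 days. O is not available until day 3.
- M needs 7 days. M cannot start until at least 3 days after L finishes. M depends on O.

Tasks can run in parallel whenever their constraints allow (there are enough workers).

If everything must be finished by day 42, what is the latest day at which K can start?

10

N must finish by day 42; it takes 5 days, so it must start by 42 − 5 = day 37.
M must finish before N (must start by day 37). With a 7-day duration, M must start by 37 − 7 = day 30.
Since M (must start by day 30, minus 3-day gap → day 27) depends on it, L must finish by day 27. Backing off its 12-day duration gives a latest start of day 15.
K must finish before L (must start by day 15). With a 5-day duration, K must start by 15 − 5 = day 10.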